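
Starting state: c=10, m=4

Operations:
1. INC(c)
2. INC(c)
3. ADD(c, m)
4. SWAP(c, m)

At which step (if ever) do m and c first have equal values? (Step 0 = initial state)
Never

m and c never become equal during execution.

Comparing values at each step:
Initial: m=4, c=10
After step 1: m=4, c=11
After step 2: m=4, c=12
After step 3: m=4, c=16
After step 4: m=16, c=4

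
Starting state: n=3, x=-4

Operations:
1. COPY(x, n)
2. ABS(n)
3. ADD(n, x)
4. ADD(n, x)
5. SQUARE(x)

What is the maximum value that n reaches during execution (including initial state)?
9

Values of n at each step:
Initial: n = 3
After step 1: n = 3
After step 2: n = 3
After step 3: n = 6
After step 4: n = 9 ← maximum
After step 5: n = 9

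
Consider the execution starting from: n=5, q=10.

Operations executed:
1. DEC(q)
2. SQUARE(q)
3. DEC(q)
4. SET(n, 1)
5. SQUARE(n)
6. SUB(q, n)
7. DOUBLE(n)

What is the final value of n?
n = 2

Tracing execution:
Step 1: DEC(q) → n = 5
Step 2: SQUARE(q) → n = 5
Step 3: DEC(q) → n = 5
Step 4: SET(n, 1) → n = 1
Step 5: SQUARE(n) → n = 1
Step 6: SUB(q, n) → n = 1
Step 7: DOUBLE(n) → n = 2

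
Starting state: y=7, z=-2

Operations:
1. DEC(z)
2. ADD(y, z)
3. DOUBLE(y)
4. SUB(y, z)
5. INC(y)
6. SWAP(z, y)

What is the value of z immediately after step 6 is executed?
z = 12

Tracing z through execution:
Initial: z = -2
After step 1 (DEC(z)): z = -3
After step 2 (ADD(y, z)): z = -3
After step 3 (DOUBLE(y)): z = -3
After step 4 (SUB(y, z)): z = -3
After step 5 (INC(y)): z = -3
After step 6 (SWAP(z, y)): z = 12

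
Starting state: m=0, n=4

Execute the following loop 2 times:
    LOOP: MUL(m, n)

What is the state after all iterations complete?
m=0, n=4

Iteration trace:
Start: m=0, n=4
After iteration 1: m=0, n=4
After iteration 2: m=0, n=4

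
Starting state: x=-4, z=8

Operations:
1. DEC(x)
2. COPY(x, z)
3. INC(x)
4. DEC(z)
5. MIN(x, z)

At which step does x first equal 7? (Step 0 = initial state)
Step 5

Tracing x:
Initial: x = -4
After step 1: x = -5
After step 2: x = 8
After step 3: x = 9
After step 4: x = 9
After step 5: x = 7 ← first occurrence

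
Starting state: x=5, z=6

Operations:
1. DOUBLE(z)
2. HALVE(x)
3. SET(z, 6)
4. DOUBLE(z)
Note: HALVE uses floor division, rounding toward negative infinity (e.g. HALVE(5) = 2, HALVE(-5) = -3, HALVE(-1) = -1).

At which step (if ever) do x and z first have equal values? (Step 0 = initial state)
Never

x and z never become equal during execution.

Comparing values at each step:
Initial: x=5, z=6
After step 1: x=5, z=12
After step 2: x=2, z=12
After step 3: x=2, z=6
After step 4: x=2, z=12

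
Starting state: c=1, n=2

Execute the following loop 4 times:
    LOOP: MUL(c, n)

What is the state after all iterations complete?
c=16, n=2

Iteration trace:
Start: c=1, n=2
After iteration 1: c=2, n=2
After iteration 2: c=4, n=2
After iteration 3: c=8, n=2
After iteration 4: c=16, n=2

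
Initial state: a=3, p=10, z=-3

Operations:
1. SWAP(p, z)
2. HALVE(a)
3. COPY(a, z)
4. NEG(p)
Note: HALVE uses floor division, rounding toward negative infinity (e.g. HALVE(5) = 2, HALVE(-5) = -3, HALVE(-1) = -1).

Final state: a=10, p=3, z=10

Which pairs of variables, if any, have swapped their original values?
(a, p)

Comparing initial and final values:
a: 3 → 10
z: -3 → 10
p: 10 → 3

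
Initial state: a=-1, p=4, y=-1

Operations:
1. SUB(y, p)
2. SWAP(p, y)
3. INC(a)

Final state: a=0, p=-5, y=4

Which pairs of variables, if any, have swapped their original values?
None

Comparing initial and final values:
y: -1 → 4
p: 4 → -5
a: -1 → 0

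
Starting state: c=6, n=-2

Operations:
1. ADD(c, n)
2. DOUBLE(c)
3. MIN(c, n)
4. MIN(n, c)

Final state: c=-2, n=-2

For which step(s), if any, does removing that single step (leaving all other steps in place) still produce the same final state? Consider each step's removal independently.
Step(s) 1, 2, 4

Testing removal of each single step:
Without step 1: final = c=-2, n=-2 (same)
Without step 2: final = c=-2, n=-2 (same)
Without step 3: final = c=8, n=-2 (different)
Without step 4: final = c=-2, n=-2 (same)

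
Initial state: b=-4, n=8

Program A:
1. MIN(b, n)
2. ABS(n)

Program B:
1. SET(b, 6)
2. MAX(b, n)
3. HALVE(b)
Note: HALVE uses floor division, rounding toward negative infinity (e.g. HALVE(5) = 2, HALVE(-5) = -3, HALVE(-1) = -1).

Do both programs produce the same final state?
No

Program A final state: b=-4, n=8
Program B final state: b=4, n=8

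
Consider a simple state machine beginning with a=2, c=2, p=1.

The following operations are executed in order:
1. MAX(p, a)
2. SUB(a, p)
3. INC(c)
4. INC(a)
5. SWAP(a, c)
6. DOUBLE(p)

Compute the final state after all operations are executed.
{a: 3, c: 1, p: 4}

Step-by-step execution:
Initial: a=2, c=2, p=1
After step 1 (MAX(p, a)): a=2, c=2, p=2
After step 2 (SUB(a, p)): a=0, c=2, p=2
After step 3 (INC(c)): a=0, c=3, p=2
After step 4 (INC(a)): a=1, c=3, p=2
After step 5 (SWAP(a, c)): a=3, c=1, p=2
After step 6 (DOUBLE(p)): a=3, c=1, p=4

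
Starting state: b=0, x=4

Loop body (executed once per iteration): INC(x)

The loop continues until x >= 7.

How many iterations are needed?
3

Tracing iterations:
Initial: b=0, x=4
After iteration 1: b=0, x=5
After iteration 2: b=0, x=6
After iteration 3: b=0, x=7
x >= 7 now holds, so the loop exits after 3 iterations.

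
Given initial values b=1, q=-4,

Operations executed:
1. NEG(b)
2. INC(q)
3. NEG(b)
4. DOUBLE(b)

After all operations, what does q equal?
q = -3

Tracing execution:
Step 1: NEG(b) → q = -4
Step 2: INC(q) → q = -3
Step 3: NEG(b) → q = -3
Step 4: DOUBLE(b) → q = -3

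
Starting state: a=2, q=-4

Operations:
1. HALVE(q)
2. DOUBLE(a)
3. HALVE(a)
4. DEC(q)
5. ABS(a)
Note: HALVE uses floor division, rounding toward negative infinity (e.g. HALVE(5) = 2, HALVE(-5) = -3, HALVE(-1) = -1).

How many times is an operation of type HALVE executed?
2

Counting HALVE operations:
Step 1: HALVE(q) ← HALVE
Step 3: HALVE(a) ← HALVE
Total: 2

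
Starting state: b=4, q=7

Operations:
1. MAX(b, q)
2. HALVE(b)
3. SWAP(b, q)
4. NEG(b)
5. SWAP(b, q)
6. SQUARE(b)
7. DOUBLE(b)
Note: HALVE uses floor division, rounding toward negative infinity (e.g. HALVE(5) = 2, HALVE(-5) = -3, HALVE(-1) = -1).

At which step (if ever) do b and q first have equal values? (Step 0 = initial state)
Step 1

b and q first become equal after step 1.

Comparing values at each step:
Initial: b=4, q=7
After step 1: b=7, q=7 ← equal!
After step 2: b=3, q=7
After step 3: b=7, q=3
After step 4: b=-7, q=3
After step 5: b=3, q=-7
After step 6: b=9, q=-7
After step 7: b=18, q=-7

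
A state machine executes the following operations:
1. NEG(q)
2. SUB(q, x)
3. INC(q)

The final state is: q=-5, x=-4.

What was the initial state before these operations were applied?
q=10, x=-4

Working backwards:
Final state: q=-5, x=-4
Before step 3 (INC(q)): q=-6, x=-4
Before step 2 (SUB(q, x)): q=-10, x=-4
Before step 1 (NEG(q)): q=10, x=-4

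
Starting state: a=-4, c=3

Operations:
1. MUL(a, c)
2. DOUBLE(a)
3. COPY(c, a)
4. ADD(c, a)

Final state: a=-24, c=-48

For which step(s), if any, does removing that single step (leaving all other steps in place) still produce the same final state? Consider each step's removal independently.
None - removing any single step changes the final result

Testing removal of each single step:
Without step 1: final = a=-8, c=-16 (different)
Without step 2: final = a=-12, c=-24 (different)
Without step 3: final = a=-24, c=-21 (different)
Without step 4: final = a=-24, c=-24 (different)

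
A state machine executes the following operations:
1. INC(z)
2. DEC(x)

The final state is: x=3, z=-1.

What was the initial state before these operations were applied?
x=4, z=-2

Working backwards:
Final state: x=3, z=-1
Before step 2 (DEC(x)): x=4, z=-1
Before step 1 (INC(z)): x=4, z=-2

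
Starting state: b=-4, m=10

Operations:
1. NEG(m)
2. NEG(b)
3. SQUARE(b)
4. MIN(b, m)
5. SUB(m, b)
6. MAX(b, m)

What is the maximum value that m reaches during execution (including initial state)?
10

Values of m at each step:
Initial: m = 10 ← maximum
After step 1: m = -10
After step 2: m = -10
After step 3: m = -10
After step 4: m = -10
After step 5: m = 0
After step 6: m = 0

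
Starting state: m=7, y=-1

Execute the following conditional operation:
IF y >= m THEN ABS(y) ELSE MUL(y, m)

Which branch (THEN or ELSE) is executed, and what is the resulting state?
Branch: ELSE, Final state: m=7, y=-7

Evaluating condition: y >= m
y = -1, m = 7
Condition is False, so ELSE branch executes
After MUL(y, m): m=7, y=-7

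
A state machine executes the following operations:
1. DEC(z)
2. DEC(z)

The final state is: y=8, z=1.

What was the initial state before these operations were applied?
y=8, z=3

Working backwards:
Final state: y=8, z=1
Before step 2 (DEC(z)): y=8, z=2
Before step 1 (DEC(z)): y=8, z=3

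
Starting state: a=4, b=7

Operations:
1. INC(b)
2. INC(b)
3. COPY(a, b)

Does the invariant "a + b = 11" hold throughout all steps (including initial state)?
No, violated after step 1

The invariant is violated after step 1.

State at each step:
Initial: a=4, b=7
After step 1: a=4, b=8
After step 2: a=4, b=9
After step 3: a=9, b=9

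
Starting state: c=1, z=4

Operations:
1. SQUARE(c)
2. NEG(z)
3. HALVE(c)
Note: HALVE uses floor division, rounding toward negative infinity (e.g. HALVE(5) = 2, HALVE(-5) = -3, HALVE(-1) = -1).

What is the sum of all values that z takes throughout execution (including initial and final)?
0

Values of z at each step:
Initial: z = 4
After step 1: z = 4
After step 2: z = -4
After step 3: z = -4
Sum = 4 + 4 + -4 + -4 = 0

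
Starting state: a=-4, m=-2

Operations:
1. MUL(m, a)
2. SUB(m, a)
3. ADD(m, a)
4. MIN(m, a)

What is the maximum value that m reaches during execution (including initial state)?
12

Values of m at each step:
Initial: m = -2
After step 1: m = 8
After step 2: m = 12 ← maximum
After step 3: m = 8
After step 4: m = -4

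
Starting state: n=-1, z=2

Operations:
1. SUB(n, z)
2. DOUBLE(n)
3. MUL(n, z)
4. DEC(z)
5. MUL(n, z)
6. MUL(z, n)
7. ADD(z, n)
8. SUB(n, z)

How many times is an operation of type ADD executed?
1

Counting ADD operations:
Step 7: ADD(z, n) ← ADD
Total: 1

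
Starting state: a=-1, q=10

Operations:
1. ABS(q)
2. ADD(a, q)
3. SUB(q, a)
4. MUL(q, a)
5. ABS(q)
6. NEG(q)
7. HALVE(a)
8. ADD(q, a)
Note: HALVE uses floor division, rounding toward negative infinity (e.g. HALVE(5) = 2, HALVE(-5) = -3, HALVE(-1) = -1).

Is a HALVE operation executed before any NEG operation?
No

First HALVE: step 7
First NEG: step 6
Since 7 > 6, NEG comes first.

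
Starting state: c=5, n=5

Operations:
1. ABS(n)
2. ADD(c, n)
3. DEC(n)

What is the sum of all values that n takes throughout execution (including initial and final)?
19

Values of n at each step:
Initial: n = 5
After step 1: n = 5
After step 2: n = 5
After step 3: n = 4
Sum = 5 + 5 + 5 + 4 = 19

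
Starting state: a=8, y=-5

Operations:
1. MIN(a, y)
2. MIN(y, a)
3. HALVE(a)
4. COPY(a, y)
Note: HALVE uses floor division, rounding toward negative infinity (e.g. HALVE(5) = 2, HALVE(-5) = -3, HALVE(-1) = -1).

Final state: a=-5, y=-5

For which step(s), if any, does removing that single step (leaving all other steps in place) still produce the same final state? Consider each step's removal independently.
Step(s) 1, 2, 3

Testing removal of each single step:
Without step 1: final = a=-5, y=-5 (same)
Without step 2: final = a=-5, y=-5 (same)
Without step 3: final = a=-5, y=-5 (same)
Without step 4: final = a=-3, y=-5 (different)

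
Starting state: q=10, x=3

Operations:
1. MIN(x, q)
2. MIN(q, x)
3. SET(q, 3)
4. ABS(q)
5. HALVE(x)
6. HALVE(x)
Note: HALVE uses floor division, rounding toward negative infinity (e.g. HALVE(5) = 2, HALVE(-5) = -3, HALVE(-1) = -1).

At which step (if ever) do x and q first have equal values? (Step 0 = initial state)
Step 2

x and q first become equal after step 2.

Comparing values at each step:
Initial: x=3, q=10
After step 1: x=3, q=10
After step 2: x=3, q=3 ← equal!
After step 3: x=3, q=3 ← equal!
After step 4: x=3, q=3 ← equal!
After step 5: x=1, q=3
After step 6: x=0, q=3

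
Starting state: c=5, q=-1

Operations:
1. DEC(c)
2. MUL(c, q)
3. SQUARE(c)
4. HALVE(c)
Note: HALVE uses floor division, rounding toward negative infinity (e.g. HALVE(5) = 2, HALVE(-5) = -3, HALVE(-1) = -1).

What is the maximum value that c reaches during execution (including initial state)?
16

Values of c at each step:
Initial: c = 5
After step 1: c = 4
After step 2: c = -4
After step 3: c = 16 ← maximum
After step 4: c = 8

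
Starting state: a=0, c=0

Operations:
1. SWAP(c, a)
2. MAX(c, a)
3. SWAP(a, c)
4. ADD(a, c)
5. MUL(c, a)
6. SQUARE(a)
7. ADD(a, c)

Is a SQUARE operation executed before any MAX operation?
No

First SQUARE: step 6
First MAX: step 2
Since 6 > 2, MAX comes first.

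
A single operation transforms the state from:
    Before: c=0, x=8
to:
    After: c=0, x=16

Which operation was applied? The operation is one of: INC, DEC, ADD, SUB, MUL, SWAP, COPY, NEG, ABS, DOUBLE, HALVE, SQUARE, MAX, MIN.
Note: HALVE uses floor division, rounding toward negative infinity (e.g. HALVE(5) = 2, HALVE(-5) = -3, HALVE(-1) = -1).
DOUBLE(x)

Analyzing the change:
Before: c=0, x=8
After: c=0, x=16
Variable x changed from 8 to 16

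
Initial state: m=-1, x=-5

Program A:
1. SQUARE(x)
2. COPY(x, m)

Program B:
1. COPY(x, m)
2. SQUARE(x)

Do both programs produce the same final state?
No

Program A final state: m=-1, x=-1
Program B final state: m=-1, x=1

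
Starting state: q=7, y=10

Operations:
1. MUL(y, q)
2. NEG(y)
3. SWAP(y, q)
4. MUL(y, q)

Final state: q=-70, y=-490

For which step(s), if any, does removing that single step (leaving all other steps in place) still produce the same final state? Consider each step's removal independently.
None - removing any single step changes the final result

Testing removal of each single step:
Without step 1: final = q=-10, y=-70 (different)
Without step 2: final = q=70, y=490 (different)
Without step 3: final = q=7, y=-490 (different)
Without step 4: final = q=-70, y=7 (different)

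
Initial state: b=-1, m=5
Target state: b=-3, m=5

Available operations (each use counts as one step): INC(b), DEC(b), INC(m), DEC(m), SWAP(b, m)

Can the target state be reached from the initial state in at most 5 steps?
Yes

Path (2 steps): DEC(b) → DEC(b)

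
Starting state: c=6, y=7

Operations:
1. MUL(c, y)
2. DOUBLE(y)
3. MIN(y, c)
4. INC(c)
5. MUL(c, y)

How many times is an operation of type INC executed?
1

Counting INC operations:
Step 4: INC(c) ← INC
Total: 1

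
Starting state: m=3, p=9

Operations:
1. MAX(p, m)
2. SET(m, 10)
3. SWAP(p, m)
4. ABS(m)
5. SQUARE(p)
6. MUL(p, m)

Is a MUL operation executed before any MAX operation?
No

First MUL: step 6
First MAX: step 1
Since 6 > 1, MAX comes first.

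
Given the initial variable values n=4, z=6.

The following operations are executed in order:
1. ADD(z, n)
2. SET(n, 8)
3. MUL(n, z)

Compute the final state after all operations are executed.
{n: 80, z: 10}

Step-by-step execution:
Initial: n=4, z=6
After step 1 (ADD(z, n)): n=4, z=10
After step 2 (SET(n, 8)): n=8, z=10
After step 3 (MUL(n, z)): n=80, z=10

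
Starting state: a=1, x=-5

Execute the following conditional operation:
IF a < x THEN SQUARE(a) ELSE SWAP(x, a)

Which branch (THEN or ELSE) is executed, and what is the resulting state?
Branch: ELSE, Final state: a=-5, x=1

Evaluating condition: a < x
a = 1, x = -5
Condition is False, so ELSE branch executes
After SWAP(x, a): a=-5, x=1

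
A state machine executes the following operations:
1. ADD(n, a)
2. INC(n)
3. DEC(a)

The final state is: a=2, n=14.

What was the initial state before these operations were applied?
a=3, n=10

Working backwards:
Final state: a=2, n=14
Before step 3 (DEC(a)): a=3, n=14
Before step 2 (INC(n)): a=3, n=13
Before step 1 (ADD(n, a)): a=3, n=10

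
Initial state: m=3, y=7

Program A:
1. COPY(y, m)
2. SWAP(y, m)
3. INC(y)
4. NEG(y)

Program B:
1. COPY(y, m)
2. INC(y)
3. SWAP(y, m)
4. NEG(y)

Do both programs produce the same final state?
No

Program A final state: m=3, y=-4
Program B final state: m=4, y=-3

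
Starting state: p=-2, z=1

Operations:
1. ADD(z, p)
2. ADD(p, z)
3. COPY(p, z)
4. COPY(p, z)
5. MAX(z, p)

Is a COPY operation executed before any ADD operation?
No

First COPY: step 3
First ADD: step 1
Since 3 > 1, ADD comes first.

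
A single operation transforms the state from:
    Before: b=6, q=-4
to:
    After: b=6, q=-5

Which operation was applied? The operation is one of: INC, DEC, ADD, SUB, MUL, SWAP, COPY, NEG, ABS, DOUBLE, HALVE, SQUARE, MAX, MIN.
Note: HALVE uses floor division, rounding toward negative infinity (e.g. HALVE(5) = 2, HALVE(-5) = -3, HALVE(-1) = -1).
DEC(q)

Analyzing the change:
Before: b=6, q=-4
After: b=6, q=-5
Variable q changed from -4 to -5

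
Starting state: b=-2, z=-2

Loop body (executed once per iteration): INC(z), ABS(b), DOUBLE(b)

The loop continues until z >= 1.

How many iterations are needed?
3

Tracing iterations:
Initial: b=-2, z=-2
After iteration 1: b=4, z=-1
After iteration 2: b=8, z=0
After iteration 3: b=16, z=1
z >= 1 now holds, so the loop exits after 3 iterations.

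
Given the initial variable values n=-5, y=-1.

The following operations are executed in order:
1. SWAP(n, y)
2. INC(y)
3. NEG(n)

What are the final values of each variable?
{n: 1, y: -4}

Step-by-step execution:
Initial: n=-5, y=-1
After step 1 (SWAP(n, y)): n=-1, y=-5
After step 2 (INC(y)): n=-1, y=-4
After step 3 (NEG(n)): n=1, y=-4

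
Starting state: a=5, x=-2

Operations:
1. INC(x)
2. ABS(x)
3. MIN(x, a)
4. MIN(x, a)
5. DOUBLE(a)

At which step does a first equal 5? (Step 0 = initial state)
Step 0

Tracing a:
Initial: a = 5 ← first occurrence
After step 1: a = 5
After step 2: a = 5
After step 3: a = 5
After step 4: a = 5
After step 5: a = 10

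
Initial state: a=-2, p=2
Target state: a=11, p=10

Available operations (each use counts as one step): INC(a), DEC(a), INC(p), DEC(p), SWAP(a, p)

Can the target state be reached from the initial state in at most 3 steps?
No

The target state cannot be reached within 3 steps.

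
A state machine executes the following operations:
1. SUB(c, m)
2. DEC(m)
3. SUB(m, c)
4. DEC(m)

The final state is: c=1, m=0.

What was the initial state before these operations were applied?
c=4, m=3

Working backwards:
Final state: c=1, m=0
Before step 4 (DEC(m)): c=1, m=1
Before step 3 (SUB(m, c)): c=1, m=2
Before step 2 (DEC(m)): c=1, m=3
Before step 1 (SUB(c, m)): c=4, m=3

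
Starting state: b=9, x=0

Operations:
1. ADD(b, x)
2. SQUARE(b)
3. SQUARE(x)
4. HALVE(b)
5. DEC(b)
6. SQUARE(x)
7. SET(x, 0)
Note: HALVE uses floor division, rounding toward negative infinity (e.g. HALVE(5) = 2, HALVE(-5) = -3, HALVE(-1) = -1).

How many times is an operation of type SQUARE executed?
3

Counting SQUARE operations:
Step 2: SQUARE(b) ← SQUARE
Step 3: SQUARE(x) ← SQUARE
Step 6: SQUARE(x) ← SQUARE
Total: 3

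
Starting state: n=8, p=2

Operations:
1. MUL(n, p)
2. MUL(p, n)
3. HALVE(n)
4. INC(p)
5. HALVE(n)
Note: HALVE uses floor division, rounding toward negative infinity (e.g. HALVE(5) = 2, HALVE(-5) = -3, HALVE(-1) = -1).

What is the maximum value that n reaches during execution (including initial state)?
16

Values of n at each step:
Initial: n = 8
After step 1: n = 16 ← maximum
After step 2: n = 16
After step 3: n = 8
After step 4: n = 8
After step 5: n = 4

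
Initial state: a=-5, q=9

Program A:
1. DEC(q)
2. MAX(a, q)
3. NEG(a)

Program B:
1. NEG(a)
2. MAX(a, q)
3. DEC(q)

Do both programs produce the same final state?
No

Program A final state: a=-8, q=8
Program B final state: a=9, q=8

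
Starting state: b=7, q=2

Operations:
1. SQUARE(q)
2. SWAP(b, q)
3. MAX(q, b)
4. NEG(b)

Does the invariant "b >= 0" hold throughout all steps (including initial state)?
No, violated after step 4

The invariant is violated after step 4.

State at each step:
Initial: b=7, q=2
After step 1: b=7, q=4
After step 2: b=4, q=7
After step 3: b=4, q=7
After step 4: b=-4, q=7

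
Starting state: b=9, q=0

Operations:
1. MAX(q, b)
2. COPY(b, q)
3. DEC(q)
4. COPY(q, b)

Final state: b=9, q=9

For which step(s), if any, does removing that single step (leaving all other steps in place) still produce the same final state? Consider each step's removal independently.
Step(s) 2, 3

Testing removal of each single step:
Without step 1: final = b=0, q=0 (different)
Without step 2: final = b=9, q=9 (same)
Without step 3: final = b=9, q=9 (same)
Without step 4: final = b=9, q=8 (different)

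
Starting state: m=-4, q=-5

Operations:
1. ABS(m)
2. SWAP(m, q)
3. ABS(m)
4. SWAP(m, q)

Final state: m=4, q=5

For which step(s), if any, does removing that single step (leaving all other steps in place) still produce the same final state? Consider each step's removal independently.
None - removing any single step changes the final result

Testing removal of each single step:
Without step 1: final = m=-4, q=5 (different)
Without step 2: final = m=-5, q=4 (different)
Without step 3: final = m=4, q=-5 (different)
Without step 4: final = m=5, q=4 (different)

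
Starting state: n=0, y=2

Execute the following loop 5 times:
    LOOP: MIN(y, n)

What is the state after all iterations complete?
n=0, y=0

Iteration trace:
Start: n=0, y=2
After iteration 1: n=0, y=0
After iteration 2: n=0, y=0
After iteration 3: n=0, y=0
After iteration 4: n=0, y=0
After iteration 5: n=0, y=0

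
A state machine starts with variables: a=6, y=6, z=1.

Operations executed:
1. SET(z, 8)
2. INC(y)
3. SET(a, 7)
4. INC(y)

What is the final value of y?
y = 8

Tracing execution:
Step 1: SET(z, 8) → y = 6
Step 2: INC(y) → y = 7
Step 3: SET(a, 7) → y = 7
Step 4: INC(y) → y = 8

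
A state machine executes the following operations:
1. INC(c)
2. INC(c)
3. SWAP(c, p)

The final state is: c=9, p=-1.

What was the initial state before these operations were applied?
c=-3, p=9

Working backwards:
Final state: c=9, p=-1
Before step 3 (SWAP(c, p)): c=-1, p=9
Before step 2 (INC(c)): c=-2, p=9
Before step 1 (INC(c)): c=-3, p=9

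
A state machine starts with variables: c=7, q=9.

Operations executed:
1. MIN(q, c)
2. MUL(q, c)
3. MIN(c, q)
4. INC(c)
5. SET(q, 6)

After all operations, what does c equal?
c = 8

Tracing execution:
Step 1: MIN(q, c) → c = 7
Step 2: MUL(q, c) → c = 7
Step 3: MIN(c, q) → c = 7
Step 4: INC(c) → c = 8
Step 5: SET(q, 6) → c = 8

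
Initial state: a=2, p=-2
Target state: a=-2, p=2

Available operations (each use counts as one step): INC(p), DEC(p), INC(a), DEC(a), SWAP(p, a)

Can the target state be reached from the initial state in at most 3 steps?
Yes

Path (1 step): SWAP(p, a)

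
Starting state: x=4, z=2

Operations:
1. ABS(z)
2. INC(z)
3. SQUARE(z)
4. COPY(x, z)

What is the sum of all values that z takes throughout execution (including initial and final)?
25

Values of z at each step:
Initial: z = 2
After step 1: z = 2
After step 2: z = 3
After step 3: z = 9
After step 4: z = 9
Sum = 2 + 2 + 3 + 9 + 9 = 25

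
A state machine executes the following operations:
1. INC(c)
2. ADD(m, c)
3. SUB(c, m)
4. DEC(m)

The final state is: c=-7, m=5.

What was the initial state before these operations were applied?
c=-2, m=7

Working backwards:
Final state: c=-7, m=5
Before step 4 (DEC(m)): c=-7, m=6
Before step 3 (SUB(c, m)): c=-1, m=6
Before step 2 (ADD(m, c)): c=-1, m=7
Before step 1 (INC(c)): c=-2, m=7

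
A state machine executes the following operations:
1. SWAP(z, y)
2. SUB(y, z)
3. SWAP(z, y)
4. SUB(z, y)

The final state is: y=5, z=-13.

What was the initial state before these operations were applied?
y=5, z=-3

Working backwards:
Final state: y=5, z=-13
Before step 4 (SUB(z, y)): y=5, z=-8
Before step 3 (SWAP(z, y)): y=-8, z=5
Before step 2 (SUB(y, z)): y=-3, z=5
Before step 1 (SWAP(z, y)): y=5, z=-3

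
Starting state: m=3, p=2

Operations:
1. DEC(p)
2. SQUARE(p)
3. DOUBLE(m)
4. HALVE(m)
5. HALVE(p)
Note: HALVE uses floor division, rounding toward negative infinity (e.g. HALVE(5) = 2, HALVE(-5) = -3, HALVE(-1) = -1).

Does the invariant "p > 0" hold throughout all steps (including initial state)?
No, violated after step 5

The invariant is violated after step 5.

State at each step:
Initial: m=3, p=2
After step 1: m=3, p=1
After step 2: m=3, p=1
After step 3: m=6, p=1
After step 4: m=3, p=1
After step 5: m=3, p=0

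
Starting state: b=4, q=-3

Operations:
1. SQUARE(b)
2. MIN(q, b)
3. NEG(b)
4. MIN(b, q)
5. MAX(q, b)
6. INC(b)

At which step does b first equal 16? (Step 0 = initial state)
Step 1

Tracing b:
Initial: b = 4
After step 1: b = 16 ← first occurrence
After step 2: b = 16
After step 3: b = -16
After step 4: b = -16
After step 5: b = -16
After step 6: b = -15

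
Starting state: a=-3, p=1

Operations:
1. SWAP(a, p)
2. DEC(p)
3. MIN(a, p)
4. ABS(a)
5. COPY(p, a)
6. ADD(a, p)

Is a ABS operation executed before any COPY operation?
Yes

First ABS: step 4
First COPY: step 5
Since 4 < 5, ABS comes first.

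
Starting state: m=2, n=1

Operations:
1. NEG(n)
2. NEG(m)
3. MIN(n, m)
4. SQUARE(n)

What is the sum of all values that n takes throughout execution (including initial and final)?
1

Values of n at each step:
Initial: n = 1
After step 1: n = -1
After step 2: n = -1
After step 3: n = -2
After step 4: n = 4
Sum = 1 + -1 + -1 + -2 + 4 = 1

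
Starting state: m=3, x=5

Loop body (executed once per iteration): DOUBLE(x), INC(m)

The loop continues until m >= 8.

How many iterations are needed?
5

Tracing iterations:
Initial: m=3, x=5
After iteration 1: m=4, x=10
After iteration 2: m=5, x=20
After iteration 3: m=6, x=40
After iteration 4: m=7, x=80
After iteration 5: m=8, x=160
m >= 8 now holds, so the loop exits after 5 iterations.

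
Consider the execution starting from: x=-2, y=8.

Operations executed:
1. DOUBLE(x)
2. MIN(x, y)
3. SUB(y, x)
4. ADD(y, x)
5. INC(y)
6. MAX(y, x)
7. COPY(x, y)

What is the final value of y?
y = 9

Tracing execution:
Step 1: DOUBLE(x) → y = 8
Step 2: MIN(x, y) → y = 8
Step 3: SUB(y, x) → y = 12
Step 4: ADD(y, x) → y = 8
Step 5: INC(y) → y = 9
Step 6: MAX(y, x) → y = 9
Step 7: COPY(x, y) → y = 9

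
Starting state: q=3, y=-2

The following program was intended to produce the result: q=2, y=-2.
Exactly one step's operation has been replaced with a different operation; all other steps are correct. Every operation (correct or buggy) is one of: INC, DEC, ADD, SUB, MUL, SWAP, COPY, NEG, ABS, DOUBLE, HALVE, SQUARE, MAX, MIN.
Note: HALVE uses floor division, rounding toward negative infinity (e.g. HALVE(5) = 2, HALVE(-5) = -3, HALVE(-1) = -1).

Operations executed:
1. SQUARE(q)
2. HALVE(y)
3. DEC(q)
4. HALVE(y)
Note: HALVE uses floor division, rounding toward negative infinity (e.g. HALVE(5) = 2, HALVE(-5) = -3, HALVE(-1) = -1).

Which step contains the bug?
Step 1

Trace with buggy code:
Initial: q=3, y=-2
After step 1: q=9, y=-2
After step 2: q=9, y=-1
After step 3: q=8, y=-1
After step 4: q=8, y=-1
Actual final q=8, y=-1 ≠ expected q=2, y=-2.
Step 1 is the only position where a single-operation replacement can produce the expected result.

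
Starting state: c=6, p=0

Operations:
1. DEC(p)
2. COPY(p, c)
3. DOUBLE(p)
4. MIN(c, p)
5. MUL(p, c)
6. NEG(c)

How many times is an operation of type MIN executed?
1

Counting MIN operations:
Step 4: MIN(c, p) ← MIN
Total: 1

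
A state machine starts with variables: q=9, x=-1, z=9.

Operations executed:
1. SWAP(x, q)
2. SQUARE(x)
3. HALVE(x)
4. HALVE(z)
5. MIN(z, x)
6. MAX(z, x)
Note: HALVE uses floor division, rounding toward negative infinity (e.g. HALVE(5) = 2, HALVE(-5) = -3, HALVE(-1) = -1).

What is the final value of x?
x = 40

Tracing execution:
Step 1: SWAP(x, q) → x = 9
Step 2: SQUARE(x) → x = 81
Step 3: HALVE(x) → x = 40
Step 4: HALVE(z) → x = 40
Step 5: MIN(z, x) → x = 40
Step 6: MAX(z, x) → x = 40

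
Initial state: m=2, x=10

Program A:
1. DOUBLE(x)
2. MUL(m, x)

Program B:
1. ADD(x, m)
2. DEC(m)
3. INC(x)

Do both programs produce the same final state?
No

Program A final state: m=40, x=20
Program B final state: m=1, x=13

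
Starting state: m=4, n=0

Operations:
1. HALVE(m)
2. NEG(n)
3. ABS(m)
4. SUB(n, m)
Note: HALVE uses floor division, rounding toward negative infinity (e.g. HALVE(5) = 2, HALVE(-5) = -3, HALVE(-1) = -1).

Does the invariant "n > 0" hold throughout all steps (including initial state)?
No, violated at the initial state

The invariant is violated at the initial state (step 0).

State at each step:
Initial: m=4, n=0
After step 1: m=2, n=0
After step 2: m=2, n=0
After step 3: m=2, n=0
After step 4: m=2, n=-2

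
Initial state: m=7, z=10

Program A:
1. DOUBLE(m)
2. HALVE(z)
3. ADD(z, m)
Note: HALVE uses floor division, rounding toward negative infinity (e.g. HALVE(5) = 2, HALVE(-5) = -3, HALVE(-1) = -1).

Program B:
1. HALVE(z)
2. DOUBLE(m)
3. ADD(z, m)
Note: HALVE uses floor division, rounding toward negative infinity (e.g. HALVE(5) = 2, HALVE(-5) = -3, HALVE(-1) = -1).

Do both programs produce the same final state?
Yes

Program A final state: m=14, z=19
Program B final state: m=14, z=19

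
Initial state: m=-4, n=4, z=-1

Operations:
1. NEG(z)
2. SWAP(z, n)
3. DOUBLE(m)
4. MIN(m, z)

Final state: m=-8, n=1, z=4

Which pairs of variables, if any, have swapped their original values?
None

Comparing initial and final values:
m: -4 → -8
z: -1 → 4
n: 4 → 1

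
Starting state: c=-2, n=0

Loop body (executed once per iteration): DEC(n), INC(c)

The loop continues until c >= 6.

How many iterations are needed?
8

Tracing iterations:
Initial: c=-2, n=0
After iteration 1: c=-1, n=-1
After iteration 2: c=0, n=-2
After iteration 3: c=1, n=-3
After iteration 4: c=2, n=-4
After iteration 5: c=3, n=-5
After iteration 6: c=4, n=-6
After iteration 7: c=5, n=-7
After iteration 8: c=6, n=-8
c >= 6 now holds, so the loop exits after 8 iterations.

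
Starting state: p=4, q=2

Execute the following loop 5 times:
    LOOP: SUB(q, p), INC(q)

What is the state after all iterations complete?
p=4, q=-13

Iteration trace:
Start: p=4, q=2
After iteration 1: p=4, q=-1
After iteration 2: p=4, q=-4
After iteration 3: p=4, q=-7
After iteration 4: p=4, q=-10
After iteration 5: p=4, q=-13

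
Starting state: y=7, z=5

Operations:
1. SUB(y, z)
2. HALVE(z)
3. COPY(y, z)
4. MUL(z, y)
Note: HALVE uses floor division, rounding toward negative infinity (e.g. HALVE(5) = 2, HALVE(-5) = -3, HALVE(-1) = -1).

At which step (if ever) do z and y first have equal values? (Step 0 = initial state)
Step 2

z and y first become equal after step 2.

Comparing values at each step:
Initial: z=5, y=7
After step 1: z=5, y=2
After step 2: z=2, y=2 ← equal!
After step 3: z=2, y=2 ← equal!
After step 4: z=4, y=2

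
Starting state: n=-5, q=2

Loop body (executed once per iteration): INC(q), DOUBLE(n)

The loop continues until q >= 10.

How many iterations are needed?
8

Tracing iterations:
Initial: n=-5, q=2
After iteration 1: n=-10, q=3
After iteration 2: n=-20, q=4
After iteration 3: n=-40, q=5
After iteration 4: n=-80, q=6
After iteration 5: n=-160, q=7
After iteration 6: n=-320, q=8
After iteration 7: n=-640, q=9
After iteration 8: n=-1280, q=10
q >= 10 now holds, so the loop exits after 8 iterations.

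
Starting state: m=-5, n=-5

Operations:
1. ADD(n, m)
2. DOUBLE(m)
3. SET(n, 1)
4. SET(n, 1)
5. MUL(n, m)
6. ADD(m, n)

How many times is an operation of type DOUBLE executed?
1

Counting DOUBLE operations:
Step 2: DOUBLE(m) ← DOUBLE
Total: 1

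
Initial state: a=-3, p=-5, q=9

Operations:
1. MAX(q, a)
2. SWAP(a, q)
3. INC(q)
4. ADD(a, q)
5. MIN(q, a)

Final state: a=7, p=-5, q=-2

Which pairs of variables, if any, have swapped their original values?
None

Comparing initial and final values:
a: -3 → 7
q: 9 → -2
p: -5 → -5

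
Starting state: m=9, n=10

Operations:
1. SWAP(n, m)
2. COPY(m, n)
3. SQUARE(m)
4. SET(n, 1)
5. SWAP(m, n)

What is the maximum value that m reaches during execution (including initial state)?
81

Values of m at each step:
Initial: m = 9
After step 1: m = 10
After step 2: m = 9
After step 3: m = 81 ← maximum
After step 4: m = 81
After step 5: m = 1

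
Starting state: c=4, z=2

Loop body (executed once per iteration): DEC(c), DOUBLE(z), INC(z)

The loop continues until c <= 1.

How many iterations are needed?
3

Tracing iterations:
Initial: c=4, z=2
After iteration 1: c=3, z=5
After iteration 2: c=2, z=11
After iteration 3: c=1, z=23
c <= 1 now holds, so the loop exits after 3 iterations.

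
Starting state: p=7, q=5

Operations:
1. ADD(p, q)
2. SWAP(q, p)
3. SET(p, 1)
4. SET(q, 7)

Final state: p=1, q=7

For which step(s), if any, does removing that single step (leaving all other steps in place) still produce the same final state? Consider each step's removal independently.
Step(s) 1, 2

Testing removal of each single step:
Without step 1: final = p=1, q=7 (same)
Without step 2: final = p=1, q=7 (same)
Without step 3: final = p=5, q=7 (different)
Without step 4: final = p=1, q=12 (different)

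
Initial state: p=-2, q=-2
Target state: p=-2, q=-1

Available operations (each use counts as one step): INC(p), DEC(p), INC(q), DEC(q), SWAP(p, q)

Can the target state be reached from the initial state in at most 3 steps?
Yes

Path (1 step): INC(q)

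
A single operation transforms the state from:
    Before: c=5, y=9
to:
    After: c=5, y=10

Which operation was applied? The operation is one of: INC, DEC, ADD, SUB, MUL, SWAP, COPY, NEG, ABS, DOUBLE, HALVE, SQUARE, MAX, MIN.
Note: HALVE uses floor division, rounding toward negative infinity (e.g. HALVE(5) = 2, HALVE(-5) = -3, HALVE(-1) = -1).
INC(y)

Analyzing the change:
Before: c=5, y=9
After: c=5, y=10
Variable y changed from 9 to 10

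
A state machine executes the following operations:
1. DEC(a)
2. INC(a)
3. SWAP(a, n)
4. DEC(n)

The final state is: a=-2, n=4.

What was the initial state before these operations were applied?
a=5, n=-2

Working backwards:
Final state: a=-2, n=4
Before step 4 (DEC(n)): a=-2, n=5
Before step 3 (SWAP(a, n)): a=5, n=-2
Before step 2 (INC(a)): a=4, n=-2
Before step 1 (DEC(a)): a=5, n=-2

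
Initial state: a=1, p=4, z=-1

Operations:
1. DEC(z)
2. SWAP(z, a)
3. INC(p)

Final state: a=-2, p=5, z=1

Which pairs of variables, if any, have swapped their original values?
None

Comparing initial and final values:
a: 1 → -2
z: -1 → 1
p: 4 → 5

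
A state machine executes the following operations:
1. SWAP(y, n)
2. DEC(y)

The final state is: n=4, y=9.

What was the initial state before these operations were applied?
n=10, y=4

Working backwards:
Final state: n=4, y=9
Before step 2 (DEC(y)): n=4, y=10
Before step 1 (SWAP(y, n)): n=10, y=4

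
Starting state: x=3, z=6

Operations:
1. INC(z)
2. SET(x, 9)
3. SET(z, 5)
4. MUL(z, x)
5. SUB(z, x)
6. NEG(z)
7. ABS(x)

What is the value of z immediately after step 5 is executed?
z = 36

Tracing z through execution:
Initial: z = 6
After step 1 (INC(z)): z = 7
After step 2 (SET(x, 9)): z = 7
After step 3 (SET(z, 5)): z = 5
After step 4 (MUL(z, x)): z = 45
After step 5 (SUB(z, x)): z = 36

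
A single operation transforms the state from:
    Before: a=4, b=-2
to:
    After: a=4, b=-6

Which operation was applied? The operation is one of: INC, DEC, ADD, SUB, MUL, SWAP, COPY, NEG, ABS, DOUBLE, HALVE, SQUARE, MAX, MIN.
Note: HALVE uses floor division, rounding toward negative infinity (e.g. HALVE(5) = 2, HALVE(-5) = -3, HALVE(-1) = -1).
SUB(b, a)

Analyzing the change:
Before: a=4, b=-2
After: a=4, b=-6
Variable b changed from -2 to -6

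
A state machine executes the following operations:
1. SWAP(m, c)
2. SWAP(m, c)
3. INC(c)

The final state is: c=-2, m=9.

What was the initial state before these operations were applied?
c=-3, m=9

Working backwards:
Final state: c=-2, m=9
Before step 3 (INC(c)): c=-3, m=9
Before step 2 (SWAP(m, c)): c=9, m=-3
Before step 1 (SWAP(m, c)): c=-3, m=9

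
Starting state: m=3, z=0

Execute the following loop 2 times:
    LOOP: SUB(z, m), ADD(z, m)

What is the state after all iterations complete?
m=3, z=0

Iteration trace:
Start: m=3, z=0
After iteration 1: m=3, z=0
After iteration 2: m=3, z=0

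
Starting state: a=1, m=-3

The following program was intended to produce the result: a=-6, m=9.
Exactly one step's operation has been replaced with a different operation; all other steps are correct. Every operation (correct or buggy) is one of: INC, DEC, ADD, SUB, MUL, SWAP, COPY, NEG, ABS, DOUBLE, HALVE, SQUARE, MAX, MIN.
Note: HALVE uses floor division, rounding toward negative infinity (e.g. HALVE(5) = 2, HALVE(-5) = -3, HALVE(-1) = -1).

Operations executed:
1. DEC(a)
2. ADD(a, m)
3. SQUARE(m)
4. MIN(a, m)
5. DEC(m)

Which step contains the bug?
Step 5

Trace with buggy code:
Initial: a=1, m=-3
After step 1: a=0, m=-3
After step 2: a=-3, m=-3
After step 3: a=-3, m=9
After step 4: a=-3, m=9
After step 5: a=-3, m=8
Actual final a=-3, m=8 ≠ expected a=-6, m=9.
Step 5 is the only position where a single-operation replacement can produce the expected result.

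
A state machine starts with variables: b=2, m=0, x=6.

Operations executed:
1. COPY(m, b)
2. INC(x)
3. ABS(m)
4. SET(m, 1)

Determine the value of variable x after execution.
x = 7

Tracing execution:
Step 1: COPY(m, b) → x = 6
Step 2: INC(x) → x = 7
Step 3: ABS(m) → x = 7
Step 4: SET(m, 1) → x = 7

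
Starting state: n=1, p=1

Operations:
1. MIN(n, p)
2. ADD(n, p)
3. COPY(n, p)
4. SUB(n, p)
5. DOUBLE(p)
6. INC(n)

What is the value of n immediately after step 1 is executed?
n = 1

Tracing n through execution:
Initial: n = 1
After step 1 (MIN(n, p)): n = 1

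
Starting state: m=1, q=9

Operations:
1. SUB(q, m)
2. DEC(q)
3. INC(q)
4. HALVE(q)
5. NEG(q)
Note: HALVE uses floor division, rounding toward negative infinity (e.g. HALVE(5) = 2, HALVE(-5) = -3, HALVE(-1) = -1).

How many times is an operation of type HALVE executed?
1

Counting HALVE operations:
Step 4: HALVE(q) ← HALVE
Total: 1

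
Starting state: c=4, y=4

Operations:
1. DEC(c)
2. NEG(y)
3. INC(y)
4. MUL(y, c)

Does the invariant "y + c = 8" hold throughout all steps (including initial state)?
No, violated after step 1

The invariant is violated after step 1.

State at each step:
Initial: c=4, y=4
After step 1: c=3, y=4
After step 2: c=3, y=-4
After step 3: c=3, y=-3
After step 4: c=3, y=-9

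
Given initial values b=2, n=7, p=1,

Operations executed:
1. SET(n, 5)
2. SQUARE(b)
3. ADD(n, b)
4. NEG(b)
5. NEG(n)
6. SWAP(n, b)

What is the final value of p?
p = 1

Tracing execution:
Step 1: SET(n, 5) → p = 1
Step 2: SQUARE(b) → p = 1
Step 3: ADD(n, b) → p = 1
Step 4: NEG(b) → p = 1
Step 5: NEG(n) → p = 1
Step 6: SWAP(n, b) → p = 1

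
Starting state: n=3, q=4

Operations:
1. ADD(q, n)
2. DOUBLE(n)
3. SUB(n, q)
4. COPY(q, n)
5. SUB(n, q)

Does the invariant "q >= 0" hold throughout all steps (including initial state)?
No, violated after step 4

The invariant is violated after step 4.

State at each step:
Initial: n=3, q=4
After step 1: n=3, q=7
After step 2: n=6, q=7
After step 3: n=-1, q=7
After step 4: n=-1, q=-1
After step 5: n=0, q=-1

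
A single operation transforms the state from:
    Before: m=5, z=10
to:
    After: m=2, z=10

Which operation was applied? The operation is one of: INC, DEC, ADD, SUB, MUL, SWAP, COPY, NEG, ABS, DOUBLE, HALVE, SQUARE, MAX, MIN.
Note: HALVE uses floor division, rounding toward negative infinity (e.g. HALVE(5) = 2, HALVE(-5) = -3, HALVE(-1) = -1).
HALVE(m)

Analyzing the change:
Before: m=5, z=10
After: m=2, z=10
Variable m changed from 5 to 2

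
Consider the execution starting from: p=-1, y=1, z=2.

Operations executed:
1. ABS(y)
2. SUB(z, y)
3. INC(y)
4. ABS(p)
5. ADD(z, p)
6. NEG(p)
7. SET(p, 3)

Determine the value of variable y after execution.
y = 2

Tracing execution:
Step 1: ABS(y) → y = 1
Step 2: SUB(z, y) → y = 1
Step 3: INC(y) → y = 2
Step 4: ABS(p) → y = 2
Step 5: ADD(z, p) → y = 2
Step 6: NEG(p) → y = 2
Step 7: SET(p, 3) → y = 2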